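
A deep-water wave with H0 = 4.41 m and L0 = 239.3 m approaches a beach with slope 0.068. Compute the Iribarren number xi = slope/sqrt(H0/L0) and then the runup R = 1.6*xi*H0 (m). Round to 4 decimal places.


xi = slope / sqrt(H0/L0)
H0/L0 = 4.41/239.3 = 0.018429
sqrt(0.018429) = 0.135753
xi = 0.068 / 0.135753 = 0.500911
R = 1.6 * xi * H0 = 1.6 * 0.500911 * 4.41
R = 3.5344 m

3.5344


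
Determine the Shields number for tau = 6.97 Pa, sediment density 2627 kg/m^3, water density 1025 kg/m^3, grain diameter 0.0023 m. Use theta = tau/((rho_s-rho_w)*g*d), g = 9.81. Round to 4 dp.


theta = tau / ((rho_s - rho_w) * g * d)
rho_s - rho_w = 2627 - 1025 = 1602
Denominator = 1602 * 9.81 * 0.0023 = 36.145926
theta = 6.97 / 36.145926
theta = 0.1928

0.1928


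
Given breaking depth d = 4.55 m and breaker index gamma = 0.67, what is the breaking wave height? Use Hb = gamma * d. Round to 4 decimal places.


Hb = gamma * d
Hb = 0.67 * 4.55
Hb = 3.0485 m

3.0485


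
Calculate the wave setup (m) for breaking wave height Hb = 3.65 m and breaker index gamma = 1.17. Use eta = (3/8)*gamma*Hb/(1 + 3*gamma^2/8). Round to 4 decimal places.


eta = (3/8) * gamma * Hb / (1 + 3*gamma^2/8)
Numerator = (3/8) * 1.17 * 3.65 = 1.601437
Denominator = 1 + 3*1.17^2/8 = 1 + 0.513338 = 1.513338
eta = 1.601437 / 1.513338
eta = 1.0582 m

1.0582


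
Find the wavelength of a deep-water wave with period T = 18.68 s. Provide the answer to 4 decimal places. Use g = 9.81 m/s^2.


L0 = g * T^2 / (2 * pi)
L0 = 9.81 * 18.68^2 / (2 * pi)
L0 = 9.81 * 348.9424 / 6.28319
L0 = 3423.1249 / 6.28319
L0 = 544.8073 m

544.8073


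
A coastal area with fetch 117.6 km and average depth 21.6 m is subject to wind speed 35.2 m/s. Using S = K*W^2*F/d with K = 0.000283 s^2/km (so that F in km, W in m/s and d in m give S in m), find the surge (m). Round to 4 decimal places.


S = K * W^2 * F / d
W^2 = 35.2^2 = 1239.04
S = 0.000283 * 1239.04 * 117.6 / 21.6
Numerator = 0.000283 * 1239.04 * 117.6 = 41.236242
S = 41.236242 / 21.6 = 1.9091 m

1.9091


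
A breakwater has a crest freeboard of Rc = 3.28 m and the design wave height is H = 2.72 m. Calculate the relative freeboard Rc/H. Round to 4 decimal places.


Relative freeboard = Rc / H
= 3.28 / 2.72
= 1.2059

1.2059


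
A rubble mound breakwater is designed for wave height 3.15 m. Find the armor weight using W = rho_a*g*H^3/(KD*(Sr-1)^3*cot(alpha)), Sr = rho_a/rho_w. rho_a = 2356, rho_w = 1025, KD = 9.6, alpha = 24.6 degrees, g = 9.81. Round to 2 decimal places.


Sr = rho_a / rho_w = 2356 / 1025 = 2.298537
(Sr - 1) = 1.298537
(Sr - 1)^3 = 2.189589
cot(24.6) = 1 / tan(24.6) = 1 / 0.457836 = 2.184189
Numerator = 2356 * 9.81 * 3.15^3 = 722397.0351
Denominator = 9.6 * 2.189589 * 2.184189 = 45.911777
W = 722397.0351 / 45.911777
W = 15734.46 N

15734.46


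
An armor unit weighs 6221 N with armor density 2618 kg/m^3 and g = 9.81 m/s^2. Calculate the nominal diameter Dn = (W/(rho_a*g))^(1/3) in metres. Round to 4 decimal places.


V = W / (rho_a * g)
V = 6221 / (2618 * 9.81)
V = 6221 / 25682.58
V = 0.242226 m^3
Dn = V^(1/3) = 0.242226^(1/3)
Dn = 0.6234 m

0.6234


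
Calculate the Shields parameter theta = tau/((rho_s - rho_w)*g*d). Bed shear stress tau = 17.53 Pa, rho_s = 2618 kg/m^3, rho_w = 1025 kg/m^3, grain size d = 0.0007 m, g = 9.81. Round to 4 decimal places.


theta = tau / ((rho_s - rho_w) * g * d)
rho_s - rho_w = 2618 - 1025 = 1593
Denominator = 1593 * 9.81 * 0.0007 = 10.939131
theta = 17.53 / 10.939131
theta = 1.6025

1.6025


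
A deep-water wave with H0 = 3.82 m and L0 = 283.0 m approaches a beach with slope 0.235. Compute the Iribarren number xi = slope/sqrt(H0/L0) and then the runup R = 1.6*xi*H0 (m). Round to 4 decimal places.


xi = slope / sqrt(H0/L0)
H0/L0 = 3.82/283.0 = 0.013498
sqrt(0.013498) = 0.116182
xi = 0.235 / 0.116182 = 2.022690
R = 1.6 * xi * H0 = 1.6 * 2.022690 * 3.82
R = 12.3627 m

12.3627


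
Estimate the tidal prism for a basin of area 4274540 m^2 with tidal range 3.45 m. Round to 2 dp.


Tidal prism = Area * Tidal range
P = 4274540 * 3.45
P = 14747163.00 m^3

14747163.00


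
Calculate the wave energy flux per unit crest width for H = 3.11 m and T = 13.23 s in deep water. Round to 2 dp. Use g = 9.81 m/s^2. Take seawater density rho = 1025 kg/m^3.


P = rho * g^2 * H^2 * T / (32 * pi)
P = 1025 * 9.81^2 * 3.11^2 * 13.23 / (32 * pi)
P = 1025 * 96.2361 * 9.6721 * 13.23 / 100.53096
P = 125557.50 W/m

125557.50


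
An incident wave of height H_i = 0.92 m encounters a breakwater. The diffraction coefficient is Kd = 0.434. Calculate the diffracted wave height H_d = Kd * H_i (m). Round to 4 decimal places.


H_d = Kd * H_i
H_d = 0.434 * 0.92
H_d = 0.3993 m

0.3993


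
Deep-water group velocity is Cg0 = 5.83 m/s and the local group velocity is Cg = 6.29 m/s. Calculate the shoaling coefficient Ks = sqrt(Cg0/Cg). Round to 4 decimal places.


Ks = sqrt(Cg0 / Cg)
Ks = sqrt(5.83 / 6.29)
Ks = sqrt(0.9269)
Ks = 0.9627

0.9627


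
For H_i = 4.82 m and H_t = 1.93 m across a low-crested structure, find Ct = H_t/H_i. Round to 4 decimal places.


Ct = H_t / H_i
Ct = 1.93 / 4.82
Ct = 0.4004

0.4004


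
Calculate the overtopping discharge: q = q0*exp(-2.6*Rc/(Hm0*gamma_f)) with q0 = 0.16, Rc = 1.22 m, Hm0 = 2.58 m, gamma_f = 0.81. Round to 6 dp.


q = q0 * exp(-2.6 * Rc / (Hm0 * gamma_f))
Exponent = -2.6 * 1.22 / (2.58 * 0.81)
= -2.6 * 1.22 / 2.0898
= -1.517849
exp(-1.517849) = 0.219183
q = 0.16 * 0.219183
q = 0.035069 m^3/s/m

0.035069


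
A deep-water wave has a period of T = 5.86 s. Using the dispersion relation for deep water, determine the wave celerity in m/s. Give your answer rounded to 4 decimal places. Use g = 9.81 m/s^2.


We use the deep-water celerity formula:
C = g * T / (2 * pi)
C = 9.81 * 5.86 / (2 * 3.14159...)
C = 57.486600 / 6.283185
C = 9.1493 m/s

9.1493


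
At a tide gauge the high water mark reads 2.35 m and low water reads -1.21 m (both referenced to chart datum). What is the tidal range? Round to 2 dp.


Tidal range = High water - Low water
Tidal range = 2.35 - (-1.21)
Tidal range = 3.56 m

3.56


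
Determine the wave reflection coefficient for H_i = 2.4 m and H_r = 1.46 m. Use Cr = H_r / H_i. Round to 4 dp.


Cr = H_r / H_i
Cr = 1.46 / 2.4
Cr = 0.6083

0.6083


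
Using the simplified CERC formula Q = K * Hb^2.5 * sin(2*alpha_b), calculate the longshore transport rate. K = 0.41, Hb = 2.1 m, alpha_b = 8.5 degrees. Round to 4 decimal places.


Q = K * Hb^2.5 * sin(2 * alpha_b)
Hb^2.5 = 2.1^2.5 = 6.390697
sin(2 * 8.5) = sin(17.0) = 0.292372
Q = 0.41 * 6.390697 * 0.292372
Q = 0.7661 m^3/s

0.7661


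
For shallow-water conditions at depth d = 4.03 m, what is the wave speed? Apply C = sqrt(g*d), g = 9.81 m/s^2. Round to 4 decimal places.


Using the shallow-water approximation:
C = sqrt(g * d) = sqrt(9.81 * 4.03)
C = sqrt(39.5343)
C = 6.2876 m/s

6.2876


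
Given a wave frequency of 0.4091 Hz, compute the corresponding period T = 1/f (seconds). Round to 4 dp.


T = 1 / f
T = 1 / 0.4091
T = 2.4444 s

2.4444


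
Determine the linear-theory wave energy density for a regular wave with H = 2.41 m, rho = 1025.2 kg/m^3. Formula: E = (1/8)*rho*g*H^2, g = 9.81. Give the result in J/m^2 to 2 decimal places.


E = (1/8) * rho * g * H^2
E = (1/8) * 1025.2 * 9.81 * 2.41^2
E = 0.125 * 1025.2 * 9.81 * 5.8081
E = 7301.66 J/m^2

7301.66


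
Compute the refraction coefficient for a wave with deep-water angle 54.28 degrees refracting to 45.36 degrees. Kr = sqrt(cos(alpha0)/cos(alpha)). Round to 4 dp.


Kr = sqrt(cos(alpha0) / cos(alpha))
cos(54.28) = 0.583825
cos(45.36) = 0.702650
Kr = sqrt(0.583825 / 0.702650)
Kr = sqrt(0.830890)
Kr = 0.9115

0.9115


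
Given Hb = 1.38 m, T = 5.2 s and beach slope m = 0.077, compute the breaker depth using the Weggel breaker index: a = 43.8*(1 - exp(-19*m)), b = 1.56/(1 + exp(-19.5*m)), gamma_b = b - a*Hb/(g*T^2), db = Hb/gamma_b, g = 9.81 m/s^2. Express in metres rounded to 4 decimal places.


a = 43.8 * (1 - exp(-19 * m))
exp(-19 * 0.077) = exp(-1.4630) = 0.231541
a = 43.8 * (1 - 0.231541) = 33.658521
b = 1.56 / (1 + exp(-19.5 * m))
exp(-19.5 * 0.077) = exp(-1.5015) = 0.222796
b = 1.56 / (1 + 0.222796) = 1.275765
Hb / (g * T^2) = 1.38 / (9.81 * 5.2^2) = 1.38 / 265.2624 = 0.00520240
gamma_b = b - a * Hb/(g*T^2) = 1.275765 - 33.658521 * 0.00520240 = 1.100660
db = Hb / gamma_b = 1.38 / 1.100660
db = 1.2538 m

1.2538


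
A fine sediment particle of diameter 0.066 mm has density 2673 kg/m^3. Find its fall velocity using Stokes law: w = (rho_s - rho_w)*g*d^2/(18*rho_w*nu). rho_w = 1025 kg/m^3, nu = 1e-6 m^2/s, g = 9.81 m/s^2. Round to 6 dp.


w = (rho_s - rho_w) * g * d^2 / (18 * rho_w * nu)
d = 0.066 mm = 0.000066 m
rho_s - rho_w = 2673 - 1025 = 1648
Numerator = 1648 * 9.81 * (0.000066)^2 = 0.000070422929
Denominator = 18 * 1025 * 1e-6 = 0.018450
w = 0.003817 m/s

0.003817


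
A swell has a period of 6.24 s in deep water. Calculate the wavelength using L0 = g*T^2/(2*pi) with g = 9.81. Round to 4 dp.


L0 = g * T^2 / (2 * pi)
L0 = 9.81 * 6.24^2 / (2 * pi)
L0 = 9.81 * 38.9376 / 6.28319
L0 = 381.9779 / 6.28319
L0 = 60.7937 m

60.7937


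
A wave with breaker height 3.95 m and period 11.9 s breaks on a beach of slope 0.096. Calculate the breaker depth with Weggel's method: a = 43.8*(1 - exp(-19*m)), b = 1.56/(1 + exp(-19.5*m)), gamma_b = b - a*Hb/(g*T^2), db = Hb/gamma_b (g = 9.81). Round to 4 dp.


a = 43.8 * (1 - exp(-19 * m))
exp(-19 * 0.096) = exp(-1.8240) = 0.161379
a = 43.8 * (1 - 0.161379) = 36.731602
b = 1.56 / (1 + exp(-19.5 * m))
exp(-19.5 * 0.096) = exp(-1.8720) = 0.153816
b = 1.56 / (1 + 0.153816) = 1.352036
Hb / (g * T^2) = 3.95 / (9.81 * 11.9^2) = 3.95 / 1389.1941 = 0.00284338
gamma_b = b - a * Hb/(g*T^2) = 1.352036 - 36.731602 * 0.00284338 = 1.247594
db = Hb / gamma_b = 3.95 / 1.247594
db = 3.1661 m

3.1661


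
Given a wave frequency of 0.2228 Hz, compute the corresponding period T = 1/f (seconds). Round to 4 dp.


T = 1 / f
T = 1 / 0.2228
T = 4.4883 s

4.4883


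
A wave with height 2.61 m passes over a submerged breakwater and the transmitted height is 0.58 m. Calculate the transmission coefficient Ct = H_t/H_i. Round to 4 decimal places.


Ct = H_t / H_i
Ct = 0.58 / 2.61
Ct = 0.2222

0.2222


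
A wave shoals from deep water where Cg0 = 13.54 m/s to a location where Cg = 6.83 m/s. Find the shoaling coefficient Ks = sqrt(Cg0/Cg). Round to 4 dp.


Ks = sqrt(Cg0 / Cg)
Ks = sqrt(13.54 / 6.83)
Ks = sqrt(1.9824)
Ks = 1.4080

1.4080


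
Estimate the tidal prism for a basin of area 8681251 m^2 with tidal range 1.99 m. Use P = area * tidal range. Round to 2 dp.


Tidal prism = Area * Tidal range
P = 8681251 * 1.99
P = 17275689.49 m^3

17275689.49


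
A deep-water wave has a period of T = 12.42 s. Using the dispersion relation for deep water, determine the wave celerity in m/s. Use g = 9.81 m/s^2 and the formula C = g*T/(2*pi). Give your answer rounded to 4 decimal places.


We use the deep-water celerity formula:
C = g * T / (2 * pi)
C = 9.81 * 12.42 / (2 * 3.14159...)
C = 121.840200 / 6.283185
C = 19.3915 m/s

19.3915


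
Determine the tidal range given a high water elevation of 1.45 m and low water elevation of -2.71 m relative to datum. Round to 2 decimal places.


Tidal range = High water - Low water
Tidal range = 1.45 - (-2.71)
Tidal range = 4.16 m

4.16


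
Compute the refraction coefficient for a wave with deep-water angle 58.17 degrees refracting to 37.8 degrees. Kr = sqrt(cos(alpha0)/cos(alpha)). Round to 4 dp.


Kr = sqrt(cos(alpha0) / cos(alpha))
cos(58.17) = 0.527401
cos(37.8) = 0.790155
Kr = sqrt(0.527401 / 0.790155)
Kr = sqrt(0.667465)
Kr = 0.8170

0.8170


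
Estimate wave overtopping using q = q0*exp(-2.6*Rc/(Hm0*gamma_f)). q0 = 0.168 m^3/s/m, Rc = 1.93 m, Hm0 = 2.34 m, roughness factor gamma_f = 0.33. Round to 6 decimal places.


q = q0 * exp(-2.6 * Rc / (Hm0 * gamma_f))
Exponent = -2.6 * 1.93 / (2.34 * 0.33)
= -2.6 * 1.93 / 0.7722
= -6.498316
exp(-6.498316) = 0.001506
q = 0.168 * 0.001506
q = 0.000253 m^3/s/m

0.000253


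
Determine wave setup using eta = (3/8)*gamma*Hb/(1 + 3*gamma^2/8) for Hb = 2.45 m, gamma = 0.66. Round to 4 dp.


eta = (3/8) * gamma * Hb / (1 + 3*gamma^2/8)
Numerator = (3/8) * 0.66 * 2.45 = 0.606375
Denominator = 1 + 3*0.66^2/8 = 1 + 0.163350 = 1.163350
eta = 0.606375 / 1.163350
eta = 0.5212 m

0.5212


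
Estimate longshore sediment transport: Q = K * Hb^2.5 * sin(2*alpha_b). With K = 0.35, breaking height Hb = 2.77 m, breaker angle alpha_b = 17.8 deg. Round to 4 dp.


Q = K * Hb^2.5 * sin(2 * alpha_b)
Hb^2.5 = 2.77^2.5 = 12.770251
sin(2 * 17.8) = sin(35.6) = 0.582123
Q = 0.35 * 12.770251 * 0.582123
Q = 2.6018 m^3/s

2.6018


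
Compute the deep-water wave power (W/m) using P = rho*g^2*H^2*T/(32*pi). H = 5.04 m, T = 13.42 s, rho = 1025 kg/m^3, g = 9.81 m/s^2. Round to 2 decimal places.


P = rho * g^2 * H^2 * T / (32 * pi)
P = 1025 * 9.81^2 * 5.04^2 * 13.42 / (32 * pi)
P = 1025 * 96.2361 * 25.4016 * 13.42 / 100.53096
P = 334484.21 W/m

334484.21


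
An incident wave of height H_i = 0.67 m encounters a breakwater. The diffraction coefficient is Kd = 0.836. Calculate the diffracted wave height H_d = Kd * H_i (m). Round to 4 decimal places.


H_d = Kd * H_i
H_d = 0.836 * 0.67
H_d = 0.5601 m

0.5601


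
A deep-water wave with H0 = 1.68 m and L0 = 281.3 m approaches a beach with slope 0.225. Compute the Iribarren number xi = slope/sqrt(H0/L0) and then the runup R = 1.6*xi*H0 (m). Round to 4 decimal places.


xi = slope / sqrt(H0/L0)
H0/L0 = 1.68/281.3 = 0.005972
sqrt(0.005972) = 0.077280
xi = 0.225 / 0.077280 = 2.911473
R = 1.6 * xi * H0 = 1.6 * 2.911473 * 1.68
R = 7.8260 m

7.8260


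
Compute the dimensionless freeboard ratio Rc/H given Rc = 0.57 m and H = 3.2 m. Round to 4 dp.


Relative freeboard = Rc / H
= 0.57 / 3.2
= 0.1781

0.1781


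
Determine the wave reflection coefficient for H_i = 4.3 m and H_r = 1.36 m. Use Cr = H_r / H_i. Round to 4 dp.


Cr = H_r / H_i
Cr = 1.36 / 4.3
Cr = 0.3163

0.3163


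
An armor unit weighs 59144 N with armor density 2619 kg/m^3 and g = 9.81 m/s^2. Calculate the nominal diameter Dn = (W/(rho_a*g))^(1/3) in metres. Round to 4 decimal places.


V = W / (rho_a * g)
V = 59144 / (2619 * 9.81)
V = 59144 / 25692.39
V = 2.302005 m^3
Dn = V^(1/3) = 2.302005^(1/3)
Dn = 1.3204 m

1.3204


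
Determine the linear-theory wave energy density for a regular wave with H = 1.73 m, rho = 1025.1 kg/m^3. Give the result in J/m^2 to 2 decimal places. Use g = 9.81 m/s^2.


E = (1/8) * rho * g * H^2
E = (1/8) * 1025.1 * 9.81 * 1.73^2
E = 0.125 * 1025.1 * 9.81 * 2.9929
E = 3762.16 J/m^2

3762.16


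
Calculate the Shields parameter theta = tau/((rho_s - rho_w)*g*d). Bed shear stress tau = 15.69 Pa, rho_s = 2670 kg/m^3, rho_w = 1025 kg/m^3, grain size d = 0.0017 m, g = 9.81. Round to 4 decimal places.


theta = tau / ((rho_s - rho_w) * g * d)
rho_s - rho_w = 2670 - 1025 = 1645
Denominator = 1645 * 9.81 * 0.0017 = 27.433665
theta = 15.69 / 27.433665
theta = 0.5719

0.5719


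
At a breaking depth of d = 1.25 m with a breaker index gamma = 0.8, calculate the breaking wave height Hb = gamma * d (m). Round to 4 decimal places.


Hb = gamma * d
Hb = 0.8 * 1.25
Hb = 1.0000 m

1.0000


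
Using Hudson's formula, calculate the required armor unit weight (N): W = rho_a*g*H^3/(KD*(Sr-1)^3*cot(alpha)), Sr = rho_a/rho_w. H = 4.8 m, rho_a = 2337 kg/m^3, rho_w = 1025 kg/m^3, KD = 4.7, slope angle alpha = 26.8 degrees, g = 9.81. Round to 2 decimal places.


Sr = rho_a / rho_w = 2337 / 1025 = 2.280000
(Sr - 1) = 1.280000
(Sr - 1)^3 = 2.097152
cot(26.8) = 1 / tan(26.8) = 1 / 0.505136 = 1.979664
Numerator = 2337 * 9.81 * 4.8^3 = 2535428.8742
Denominator = 4.7 * 2.097152 * 1.979664 = 19.512780
W = 2535428.8742 / 19.512780
W = 129936.84 N

129936.84


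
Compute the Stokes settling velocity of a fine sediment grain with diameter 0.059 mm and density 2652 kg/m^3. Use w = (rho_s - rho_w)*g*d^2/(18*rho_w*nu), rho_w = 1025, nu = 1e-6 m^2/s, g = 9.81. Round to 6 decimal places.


w = (rho_s - rho_w) * g * d^2 / (18 * rho_w * nu)
d = 0.059 mm = 0.000059 m
rho_s - rho_w = 2652 - 1025 = 1627
Numerator = 1627 * 9.81 * (0.000059)^2 = 0.000055559788
Denominator = 18 * 1025 * 1e-6 = 0.018450
w = 0.003011 m/s

0.003011


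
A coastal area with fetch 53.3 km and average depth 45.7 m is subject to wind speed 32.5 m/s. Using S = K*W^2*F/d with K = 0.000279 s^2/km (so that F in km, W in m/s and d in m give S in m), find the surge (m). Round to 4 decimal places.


S = K * W^2 * F / d
W^2 = 32.5^2 = 1056.25
S = 0.000279 * 1056.25 * 53.3 / 45.7
Numerator = 0.000279 * 1056.25 * 53.3 = 15.707177
S = 15.707177 / 45.7 = 0.3437 m

0.3437


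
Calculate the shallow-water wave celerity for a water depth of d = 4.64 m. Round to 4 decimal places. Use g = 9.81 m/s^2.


Using the shallow-water approximation:
C = sqrt(g * d) = sqrt(9.81 * 4.64)
C = sqrt(45.5184)
C = 6.7467 m/s

6.7467


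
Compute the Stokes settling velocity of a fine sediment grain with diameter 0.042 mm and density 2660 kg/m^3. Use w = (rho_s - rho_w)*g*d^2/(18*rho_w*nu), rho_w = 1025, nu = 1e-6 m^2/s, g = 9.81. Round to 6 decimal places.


w = (rho_s - rho_w) * g * d^2 / (18 * rho_w * nu)
d = 0.042 mm = 0.000042 m
rho_s - rho_w = 2660 - 1025 = 1635
Numerator = 1635 * 9.81 * (0.000042)^2 = 0.000028293413
Denominator = 18 * 1025 * 1e-6 = 0.018450
w = 0.001534 m/s

0.001534


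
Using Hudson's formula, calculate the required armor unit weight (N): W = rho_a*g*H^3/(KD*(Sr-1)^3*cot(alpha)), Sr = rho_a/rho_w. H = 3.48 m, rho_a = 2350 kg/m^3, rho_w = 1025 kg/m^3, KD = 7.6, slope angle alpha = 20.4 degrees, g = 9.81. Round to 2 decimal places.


Sr = rho_a / rho_w = 2350 / 1025 = 2.292683
(Sr - 1) = 1.292683
(Sr - 1)^3 = 2.160111
cot(20.4) = 1 / tan(20.4) = 1 / 0.371897 = 2.688919
Numerator = 2350 * 9.81 * 3.48^3 = 971571.1303
Denominator = 7.6 * 2.160111 * 2.688919 = 44.143559
W = 971571.1303 / 44.143559
W = 22009.35 N

22009.35


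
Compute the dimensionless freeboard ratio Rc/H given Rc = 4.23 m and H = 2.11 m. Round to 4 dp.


Relative freeboard = Rc / H
= 4.23 / 2.11
= 2.0047

2.0047


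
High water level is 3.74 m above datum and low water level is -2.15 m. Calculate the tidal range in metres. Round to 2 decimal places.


Tidal range = High water - Low water
Tidal range = 3.74 - (-2.15)
Tidal range = 5.89 m

5.89


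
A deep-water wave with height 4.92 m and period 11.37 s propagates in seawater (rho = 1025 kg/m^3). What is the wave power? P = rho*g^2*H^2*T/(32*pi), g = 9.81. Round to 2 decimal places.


P = rho * g^2 * H^2 * T / (32 * pi)
P = 1025 * 9.81^2 * 4.92^2 * 11.37 / (32 * pi)
P = 1025 * 96.2361 * 24.2064 * 11.37 / 100.53096
P = 270055.30 W/m

270055.30


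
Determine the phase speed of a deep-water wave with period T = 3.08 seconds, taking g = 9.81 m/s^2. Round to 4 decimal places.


We use the deep-water celerity formula:
C = g * T / (2 * pi)
C = 9.81 * 3.08 / (2 * 3.14159...)
C = 30.214800 / 6.283185
C = 4.8088 m/s

4.8088


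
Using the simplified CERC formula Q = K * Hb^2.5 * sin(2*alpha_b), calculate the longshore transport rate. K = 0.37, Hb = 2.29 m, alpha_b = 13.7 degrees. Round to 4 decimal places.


Q = K * Hb^2.5 * sin(2 * alpha_b)
Hb^2.5 = 2.29^2.5 = 7.935763
sin(2 * 13.7) = sin(27.4) = 0.460200
Q = 0.37 * 7.935763 * 0.460200
Q = 1.3513 m^3/s

1.3513


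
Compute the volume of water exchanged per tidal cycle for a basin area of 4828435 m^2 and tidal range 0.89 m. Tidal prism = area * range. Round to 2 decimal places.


Tidal prism = Area * Tidal range
P = 4828435 * 0.89
P = 4297307.15 m^3

4297307.15


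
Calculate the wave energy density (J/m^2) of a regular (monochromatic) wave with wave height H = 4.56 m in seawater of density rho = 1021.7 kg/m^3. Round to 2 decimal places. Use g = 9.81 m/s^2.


E = (1/8) * rho * g * H^2
E = (1/8) * 1021.7 * 9.81 * 4.56^2
E = 0.125 * 1021.7 * 9.81 * 20.7936
E = 26051.46 J/m^2

26051.46


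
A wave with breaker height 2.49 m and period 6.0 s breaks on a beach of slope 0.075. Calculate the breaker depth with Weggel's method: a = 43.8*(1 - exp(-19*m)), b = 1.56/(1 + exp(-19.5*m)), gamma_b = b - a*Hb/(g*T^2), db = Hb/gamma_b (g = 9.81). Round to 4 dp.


a = 43.8 * (1 - exp(-19 * m))
exp(-19 * 0.075) = exp(-1.4250) = 0.240508
a = 43.8 * (1 - 0.240508) = 33.265729
b = 1.56 / (1 + exp(-19.5 * m))
exp(-19.5 * 0.075) = exp(-1.4625) = 0.231656
b = 1.56 / (1 + 0.231656) = 1.266587
Hb / (g * T^2) = 2.49 / (9.81 * 6.0^2) = 2.49 / 353.1600 = 0.00705063
gamma_b = b - a * Hb/(g*T^2) = 1.266587 - 33.265729 * 0.00705063 = 1.032043
db = Hb / gamma_b = 2.49 / 1.032043
db = 2.4127 m

2.4127


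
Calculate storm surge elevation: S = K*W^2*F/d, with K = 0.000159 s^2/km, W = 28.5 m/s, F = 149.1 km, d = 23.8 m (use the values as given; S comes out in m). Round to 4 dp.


S = K * W^2 * F / d
W^2 = 28.5^2 = 812.25
S = 0.000159 * 812.25 * 149.1 / 23.8
Numerator = 0.000159 * 812.25 * 149.1 = 19.255930
S = 19.255930 / 23.8 = 0.8091 m

0.8091


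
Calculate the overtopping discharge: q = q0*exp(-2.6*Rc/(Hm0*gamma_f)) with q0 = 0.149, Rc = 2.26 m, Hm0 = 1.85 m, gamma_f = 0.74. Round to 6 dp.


q = q0 * exp(-2.6 * Rc / (Hm0 * gamma_f))
Exponent = -2.6 * 2.26 / (1.85 * 0.74)
= -2.6 * 2.26 / 1.3690
= -4.292184
exp(-4.292184) = 0.013675
q = 0.149 * 0.013675
q = 0.002038 m^3/s/m

0.002038


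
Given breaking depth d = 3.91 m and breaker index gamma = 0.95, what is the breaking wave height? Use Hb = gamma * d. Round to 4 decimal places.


Hb = gamma * d
Hb = 0.95 * 3.91
Hb = 3.7145 m

3.7145


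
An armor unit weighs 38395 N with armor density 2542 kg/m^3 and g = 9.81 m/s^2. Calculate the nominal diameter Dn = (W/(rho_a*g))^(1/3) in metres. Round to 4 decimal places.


V = W / (rho_a * g)
V = 38395 / (2542 * 9.81)
V = 38395 / 24937.02
V = 1.539679 m^3
Dn = V^(1/3) = 1.539679^(1/3)
Dn = 1.1547 m

1.1547


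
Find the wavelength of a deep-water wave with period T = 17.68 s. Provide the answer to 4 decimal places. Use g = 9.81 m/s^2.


L0 = g * T^2 / (2 * pi)
L0 = 9.81 * 17.68^2 / (2 * pi)
L0 = 9.81 * 312.5824 / 6.28319
L0 = 3066.4333 / 6.28319
L0 = 488.0380 m

488.0380


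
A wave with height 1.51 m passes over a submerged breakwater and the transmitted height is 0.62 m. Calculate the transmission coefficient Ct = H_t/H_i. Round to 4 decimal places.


Ct = H_t / H_i
Ct = 0.62 / 1.51
Ct = 0.4106

0.4106


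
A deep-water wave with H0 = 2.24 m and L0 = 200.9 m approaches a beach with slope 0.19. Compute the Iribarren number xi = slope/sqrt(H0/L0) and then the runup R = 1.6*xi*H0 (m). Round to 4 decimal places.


xi = slope / sqrt(H0/L0)
H0/L0 = 2.24/200.9 = 0.011150
sqrt(0.011150) = 0.105593
xi = 0.19 / 0.105593 = 1.799366
R = 1.6 * xi * H0 = 1.6 * 1.799366 * 2.24
R = 6.4489 m

6.4489


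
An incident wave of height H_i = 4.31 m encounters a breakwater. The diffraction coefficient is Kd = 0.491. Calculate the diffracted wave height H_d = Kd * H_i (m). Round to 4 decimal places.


H_d = Kd * H_i
H_d = 0.491 * 4.31
H_d = 2.1162 m

2.1162


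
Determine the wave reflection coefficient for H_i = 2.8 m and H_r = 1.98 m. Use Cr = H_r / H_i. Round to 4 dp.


Cr = H_r / H_i
Cr = 1.98 / 2.8
Cr = 0.7071

0.7071


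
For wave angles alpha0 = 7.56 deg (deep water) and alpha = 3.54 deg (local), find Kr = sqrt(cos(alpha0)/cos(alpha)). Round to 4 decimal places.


Kr = sqrt(cos(alpha0) / cos(alpha))
cos(7.56) = 0.991308
cos(3.54) = 0.998092
Kr = sqrt(0.991308 / 0.998092)
Kr = sqrt(0.993203)
Kr = 0.9966

0.9966


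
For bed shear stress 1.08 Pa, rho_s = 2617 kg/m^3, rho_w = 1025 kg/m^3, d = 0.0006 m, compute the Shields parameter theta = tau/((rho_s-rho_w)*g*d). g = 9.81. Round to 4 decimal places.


theta = tau / ((rho_s - rho_w) * g * d)
rho_s - rho_w = 2617 - 1025 = 1592
Denominator = 1592 * 9.81 * 0.0006 = 9.370512
theta = 1.08 / 9.370512
theta = 0.1153

0.1153


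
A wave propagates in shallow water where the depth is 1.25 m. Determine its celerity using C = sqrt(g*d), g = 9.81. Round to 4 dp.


Using the shallow-water approximation:
C = sqrt(g * d) = sqrt(9.81 * 1.25)
C = sqrt(12.2625)
C = 3.5018 m/s

3.5018


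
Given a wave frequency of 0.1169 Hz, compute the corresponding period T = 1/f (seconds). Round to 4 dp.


T = 1 / f
T = 1 / 0.1169
T = 8.5543 s

8.5543


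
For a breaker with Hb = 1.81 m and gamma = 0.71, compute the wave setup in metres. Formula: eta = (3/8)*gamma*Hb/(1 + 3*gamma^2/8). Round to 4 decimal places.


eta = (3/8) * gamma * Hb / (1 + 3*gamma^2/8)
Numerator = (3/8) * 0.71 * 1.81 = 0.481912
Denominator = 1 + 3*0.71^2/8 = 1 + 0.189038 = 1.189038
eta = 0.481912 / 1.189038
eta = 0.4053 m

0.4053


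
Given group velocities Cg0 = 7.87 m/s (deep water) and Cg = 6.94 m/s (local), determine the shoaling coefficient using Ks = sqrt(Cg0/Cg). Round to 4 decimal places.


Ks = sqrt(Cg0 / Cg)
Ks = sqrt(7.87 / 6.94)
Ks = sqrt(1.1340)
Ks = 1.0649

1.0649


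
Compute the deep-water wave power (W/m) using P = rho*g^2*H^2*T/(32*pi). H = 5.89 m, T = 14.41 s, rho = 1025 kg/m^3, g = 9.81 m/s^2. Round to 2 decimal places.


P = rho * g^2 * H^2 * T / (32 * pi)
P = 1025 * 9.81^2 * 5.89^2 * 14.41 / (32 * pi)
P = 1025 * 96.2361 * 34.6921 * 14.41 / 100.53096
P = 490519.86 W/m

490519.86


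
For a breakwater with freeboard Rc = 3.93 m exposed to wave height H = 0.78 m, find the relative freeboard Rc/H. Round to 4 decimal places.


Relative freeboard = Rc / H
= 3.93 / 0.78
= 5.0385

5.0385


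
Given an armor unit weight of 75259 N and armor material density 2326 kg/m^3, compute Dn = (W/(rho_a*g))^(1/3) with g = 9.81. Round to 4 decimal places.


V = W / (rho_a * g)
V = 75259 / (2326 * 9.81)
V = 75259 / 22818.06
V = 3.298221 m^3
Dn = V^(1/3) = 3.298221^(1/3)
Dn = 1.4885 m

1.4885


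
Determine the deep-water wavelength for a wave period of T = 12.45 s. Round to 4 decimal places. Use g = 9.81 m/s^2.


L0 = g * T^2 / (2 * pi)
L0 = 9.81 * 12.45^2 / (2 * pi)
L0 = 9.81 * 155.0025 / 6.28319
L0 = 1520.5745 / 6.28319
L0 = 242.0070 m

242.0070


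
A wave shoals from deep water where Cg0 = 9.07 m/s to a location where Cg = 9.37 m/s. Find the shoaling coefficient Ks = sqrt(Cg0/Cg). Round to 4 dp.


Ks = sqrt(Cg0 / Cg)
Ks = sqrt(9.07 / 9.37)
Ks = sqrt(0.9680)
Ks = 0.9839

0.9839


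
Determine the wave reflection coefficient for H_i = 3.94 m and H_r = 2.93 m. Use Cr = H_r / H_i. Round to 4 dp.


Cr = H_r / H_i
Cr = 2.93 / 3.94
Cr = 0.7437

0.7437


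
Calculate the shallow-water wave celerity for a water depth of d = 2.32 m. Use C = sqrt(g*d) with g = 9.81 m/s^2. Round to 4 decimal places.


Using the shallow-water approximation:
C = sqrt(g * d) = sqrt(9.81 * 2.32)
C = sqrt(22.7592)
C = 4.7707 m/s

4.7707


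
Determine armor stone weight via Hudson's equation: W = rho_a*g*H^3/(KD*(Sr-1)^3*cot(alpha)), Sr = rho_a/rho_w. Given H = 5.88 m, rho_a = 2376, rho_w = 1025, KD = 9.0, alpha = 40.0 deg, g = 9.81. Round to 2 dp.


Sr = rho_a / rho_w = 2376 / 1025 = 2.318049
(Sr - 1) = 1.318049
(Sr - 1)^3 = 2.289784
cot(40.0) = 1 / tan(40.0) = 1 / 0.839100 = 1.191754
Numerator = 2376 * 9.81 * 5.88^3 = 4738571.3240
Denominator = 9.0 * 2.289784 * 1.191754 = 24.559721
W = 4738571.3240 / 24.559721
W = 192940.76 N

192940.76


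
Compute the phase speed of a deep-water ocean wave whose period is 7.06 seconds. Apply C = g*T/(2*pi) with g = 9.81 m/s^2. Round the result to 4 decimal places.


We use the deep-water celerity formula:
C = g * T / (2 * pi)
C = 9.81 * 7.06 / (2 * 3.14159...)
C = 69.258600 / 6.283185
C = 11.0228 m/s

11.0228


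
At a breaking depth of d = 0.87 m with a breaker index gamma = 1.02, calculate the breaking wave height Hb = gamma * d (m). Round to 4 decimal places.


Hb = gamma * d
Hb = 1.02 * 0.87
Hb = 0.8874 m

0.8874


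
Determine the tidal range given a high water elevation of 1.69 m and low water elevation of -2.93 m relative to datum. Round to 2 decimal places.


Tidal range = High water - Low water
Tidal range = 1.69 - (-2.93)
Tidal range = 4.62 m

4.62


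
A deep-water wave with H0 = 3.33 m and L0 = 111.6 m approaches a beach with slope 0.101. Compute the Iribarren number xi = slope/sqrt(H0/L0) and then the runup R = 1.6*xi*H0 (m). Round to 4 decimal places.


xi = slope / sqrt(H0/L0)
H0/L0 = 3.33/111.6 = 0.029839
sqrt(0.029839) = 0.172739
xi = 0.101 / 0.172739 = 0.584698
R = 1.6 * xi * H0 = 1.6 * 0.584698 * 3.33
R = 3.1153 m

3.1153


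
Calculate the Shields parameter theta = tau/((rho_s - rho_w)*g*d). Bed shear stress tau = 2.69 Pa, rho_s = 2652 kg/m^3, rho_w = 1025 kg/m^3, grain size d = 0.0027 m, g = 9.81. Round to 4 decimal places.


theta = tau / ((rho_s - rho_w) * g * d)
rho_s - rho_w = 2652 - 1025 = 1627
Denominator = 1627 * 9.81 * 0.0027 = 43.094349
theta = 2.69 / 43.094349
theta = 0.0624

0.0624


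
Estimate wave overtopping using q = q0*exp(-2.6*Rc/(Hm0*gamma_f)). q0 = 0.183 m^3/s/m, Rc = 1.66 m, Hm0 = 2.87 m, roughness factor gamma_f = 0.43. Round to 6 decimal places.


q = q0 * exp(-2.6 * Rc / (Hm0 * gamma_f))
Exponent = -2.6 * 1.66 / (2.87 * 0.43)
= -2.6 * 1.66 / 1.2341
= -3.497285
exp(-3.497285) = 0.030279
q = 0.183 * 0.030279
q = 0.005541 m^3/s/m

0.005541


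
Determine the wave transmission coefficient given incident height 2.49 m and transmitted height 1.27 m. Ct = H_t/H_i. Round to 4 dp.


Ct = H_t / H_i
Ct = 1.27 / 2.49
Ct = 0.5100

0.5100


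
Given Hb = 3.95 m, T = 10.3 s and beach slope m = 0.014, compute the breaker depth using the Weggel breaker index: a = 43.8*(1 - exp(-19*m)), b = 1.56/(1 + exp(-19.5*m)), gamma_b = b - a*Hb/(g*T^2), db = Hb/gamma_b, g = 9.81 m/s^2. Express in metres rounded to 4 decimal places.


a = 43.8 * (1 - exp(-19 * m))
exp(-19 * 0.014) = exp(-0.2660) = 0.766439
a = 43.8 * (1 - 0.766439) = 10.229966
b = 1.56 / (1 + exp(-19.5 * m))
exp(-19.5 * 0.014) = exp(-0.2730) = 0.761093
b = 1.56 / (1 + 0.761093) = 0.885814
Hb / (g * T^2) = 3.95 / (9.81 * 10.3^2) = 3.95 / 1040.7429 = 0.00379537
gamma_b = b - a * Hb/(g*T^2) = 0.885814 - 10.229966 * 0.00379537 = 0.846987
db = Hb / gamma_b = 3.95 / 0.846987
db = 4.6636 m

4.6636


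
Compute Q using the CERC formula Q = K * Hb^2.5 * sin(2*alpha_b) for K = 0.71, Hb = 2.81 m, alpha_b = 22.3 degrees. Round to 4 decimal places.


Q = K * Hb^2.5 * sin(2 * alpha_b)
Hb^2.5 = 2.81^2.5 = 13.236276
sin(2 * 22.3) = sin(44.6) = 0.702153
Q = 0.71 * 13.236276 * 0.702153
Q = 6.5987 m^3/s

6.5987


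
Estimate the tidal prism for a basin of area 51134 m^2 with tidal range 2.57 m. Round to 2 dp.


Tidal prism = Area * Tidal range
P = 51134 * 2.57
P = 131414.38 m^3

131414.38


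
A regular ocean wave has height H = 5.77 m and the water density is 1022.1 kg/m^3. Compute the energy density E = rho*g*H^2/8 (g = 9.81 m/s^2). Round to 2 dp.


E = (1/8) * rho * g * H^2
E = (1/8) * 1022.1 * 9.81 * 5.77^2
E = 0.125 * 1022.1 * 9.81 * 33.2929
E = 41727.66 J/m^2

41727.66


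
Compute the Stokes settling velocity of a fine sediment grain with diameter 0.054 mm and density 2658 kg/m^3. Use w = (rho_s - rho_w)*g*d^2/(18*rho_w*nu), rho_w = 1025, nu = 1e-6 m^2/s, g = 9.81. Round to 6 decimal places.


w = (rho_s - rho_w) * g * d^2 / (18 * rho_w * nu)
d = 0.054 mm = 0.000054 m
rho_s - rho_w = 2658 - 1025 = 1633
Numerator = 1633 * 9.81 * (0.000054)^2 = 0.000046713533
Denominator = 18 * 1025 * 1e-6 = 0.018450
w = 0.002532 m/s

0.002532


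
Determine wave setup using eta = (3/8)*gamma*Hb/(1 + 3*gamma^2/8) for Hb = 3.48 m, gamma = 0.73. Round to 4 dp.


eta = (3/8) * gamma * Hb / (1 + 3*gamma^2/8)
Numerator = (3/8) * 0.73 * 3.48 = 0.952650
Denominator = 1 + 3*0.73^2/8 = 1 + 0.199838 = 1.199838
eta = 0.952650 / 1.199838
eta = 0.7940 m

0.7940


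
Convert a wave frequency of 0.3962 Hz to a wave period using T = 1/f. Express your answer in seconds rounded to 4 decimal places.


T = 1 / f
T = 1 / 0.3962
T = 2.5240 s

2.5240


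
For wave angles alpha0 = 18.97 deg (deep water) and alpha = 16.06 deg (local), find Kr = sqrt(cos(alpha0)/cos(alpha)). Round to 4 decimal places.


Kr = sqrt(cos(alpha0) / cos(alpha))
cos(18.97) = 0.945689
cos(16.06) = 0.960973
Kr = sqrt(0.945689 / 0.960973)
Kr = sqrt(0.984096)
Kr = 0.9920

0.9920


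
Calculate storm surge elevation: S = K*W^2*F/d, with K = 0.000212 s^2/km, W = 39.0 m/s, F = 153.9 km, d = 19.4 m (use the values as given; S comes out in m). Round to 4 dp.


S = K * W^2 * F / d
W^2 = 39.0^2 = 1521.00
S = 0.000212 * 1521.00 * 153.9 / 19.4
Numerator = 0.000212 * 1521.00 * 153.9 = 49.625363
S = 49.625363 / 19.4 = 2.5580 m

2.5580


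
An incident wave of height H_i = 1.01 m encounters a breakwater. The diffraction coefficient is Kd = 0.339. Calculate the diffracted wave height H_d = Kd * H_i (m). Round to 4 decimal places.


H_d = Kd * H_i
H_d = 0.339 * 1.01
H_d = 0.3424 m

0.3424


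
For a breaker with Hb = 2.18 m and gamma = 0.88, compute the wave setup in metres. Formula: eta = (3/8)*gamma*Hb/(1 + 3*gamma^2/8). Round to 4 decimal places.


eta = (3/8) * gamma * Hb / (1 + 3*gamma^2/8)
Numerator = (3/8) * 0.88 * 2.18 = 0.719400
Denominator = 1 + 3*0.88^2/8 = 1 + 0.290400 = 1.290400
eta = 0.719400 / 1.290400
eta = 0.5575 m

0.5575


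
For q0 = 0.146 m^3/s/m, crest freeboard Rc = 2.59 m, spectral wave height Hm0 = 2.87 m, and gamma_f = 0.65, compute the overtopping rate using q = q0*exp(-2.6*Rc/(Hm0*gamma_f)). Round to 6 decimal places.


q = q0 * exp(-2.6 * Rc / (Hm0 * gamma_f))
Exponent = -2.6 * 2.59 / (2.87 * 0.65)
= -2.6 * 2.59 / 1.8655
= -3.609756
exp(-3.609756) = 0.027058
q = 0.146 * 0.027058
q = 0.003951 m^3/s/m

0.003951


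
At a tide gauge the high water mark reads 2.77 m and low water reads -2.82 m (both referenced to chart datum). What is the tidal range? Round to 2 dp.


Tidal range = High water - Low water
Tidal range = 2.77 - (-2.82)
Tidal range = 5.59 m

5.59


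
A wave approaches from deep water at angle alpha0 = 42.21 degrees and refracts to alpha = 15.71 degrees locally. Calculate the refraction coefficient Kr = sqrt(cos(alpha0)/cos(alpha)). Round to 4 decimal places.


Kr = sqrt(cos(alpha0) / cos(alpha))
cos(42.21) = 0.740687
cos(15.71) = 0.962645
Kr = sqrt(0.740687 / 0.962645)
Kr = sqrt(0.769430)
Kr = 0.8772

0.8772


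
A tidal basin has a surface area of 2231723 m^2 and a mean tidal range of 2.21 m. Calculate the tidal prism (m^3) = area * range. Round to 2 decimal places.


Tidal prism = Area * Tidal range
P = 2231723 * 2.21
P = 4932107.83 m^3

4932107.83


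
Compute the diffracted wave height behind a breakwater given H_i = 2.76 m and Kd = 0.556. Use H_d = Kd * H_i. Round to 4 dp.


H_d = Kd * H_i
H_d = 0.556 * 2.76
H_d = 1.5346 m

1.5346


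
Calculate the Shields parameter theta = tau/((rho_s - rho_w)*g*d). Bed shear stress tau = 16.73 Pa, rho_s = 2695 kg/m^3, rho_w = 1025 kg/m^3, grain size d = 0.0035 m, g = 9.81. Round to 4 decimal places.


theta = tau / ((rho_s - rho_w) * g * d)
rho_s - rho_w = 2695 - 1025 = 1670
Denominator = 1670 * 9.81 * 0.0035 = 57.339450
theta = 16.73 / 57.339450
theta = 0.2918

0.2918


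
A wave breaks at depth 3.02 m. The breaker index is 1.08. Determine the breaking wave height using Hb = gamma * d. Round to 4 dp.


Hb = gamma * d
Hb = 1.08 * 3.02
Hb = 3.2616 m

3.2616


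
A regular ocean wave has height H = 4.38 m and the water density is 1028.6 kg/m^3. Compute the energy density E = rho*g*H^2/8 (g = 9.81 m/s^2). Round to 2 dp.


E = (1/8) * rho * g * H^2
E = (1/8) * 1028.6 * 9.81 * 4.38^2
E = 0.125 * 1028.6 * 9.81 * 19.1844
E = 24197.68 J/m^2

24197.68


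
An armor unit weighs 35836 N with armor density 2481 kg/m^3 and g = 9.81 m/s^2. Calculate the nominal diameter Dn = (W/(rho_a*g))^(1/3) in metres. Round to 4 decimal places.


V = W / (rho_a * g)
V = 35836 / (2481 * 9.81)
V = 35836 / 24338.61
V = 1.472393 m^3
Dn = V^(1/3) = 1.472393^(1/3)
Dn = 1.1376 m

1.1376


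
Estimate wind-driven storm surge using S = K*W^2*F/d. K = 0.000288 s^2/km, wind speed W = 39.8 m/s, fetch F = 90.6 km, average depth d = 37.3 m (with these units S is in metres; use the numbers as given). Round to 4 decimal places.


S = K * W^2 * F / d
W^2 = 39.8^2 = 1584.04
S = 0.000288 * 1584.04 * 90.6 / 37.3
Numerator = 0.000288 * 1584.04 * 90.6 = 41.332039
S = 41.332039 / 37.3 = 1.1081 m

1.1081


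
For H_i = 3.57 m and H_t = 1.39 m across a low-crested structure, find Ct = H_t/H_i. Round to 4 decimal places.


Ct = H_t / H_i
Ct = 1.39 / 3.57
Ct = 0.3894

0.3894


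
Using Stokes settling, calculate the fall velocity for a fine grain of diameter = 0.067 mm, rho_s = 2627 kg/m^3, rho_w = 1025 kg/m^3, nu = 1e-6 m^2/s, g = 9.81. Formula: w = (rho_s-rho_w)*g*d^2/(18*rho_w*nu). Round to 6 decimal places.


w = (rho_s - rho_w) * g * d^2 / (18 * rho_w * nu)
d = 0.067 mm = 0.000067 m
rho_s - rho_w = 2627 - 1025 = 1602
Numerator = 1602 * 9.81 * (0.000067)^2 = 0.000070547418
Denominator = 18 * 1025 * 1e-6 = 0.018450
w = 0.003824 m/s

0.003824


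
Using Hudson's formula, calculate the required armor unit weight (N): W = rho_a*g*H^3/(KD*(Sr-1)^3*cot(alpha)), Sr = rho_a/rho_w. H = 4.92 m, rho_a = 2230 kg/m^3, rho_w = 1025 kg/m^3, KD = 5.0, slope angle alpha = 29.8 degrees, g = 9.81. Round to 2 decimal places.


Sr = rho_a / rho_w = 2230 / 1025 = 2.175610
(Sr - 1) = 1.175610
(Sr - 1)^3 = 1.624761
cot(29.8) = 1 / tan(29.8) = 1 / 0.572705 = 1.746098
Numerator = 2230 * 9.81 * 4.92^3 = 2605368.6241
Denominator = 5.0 * 1.624761 * 1.746098 = 14.184965
W = 2605368.6241 / 14.184965
W = 183671.13 N

183671.13


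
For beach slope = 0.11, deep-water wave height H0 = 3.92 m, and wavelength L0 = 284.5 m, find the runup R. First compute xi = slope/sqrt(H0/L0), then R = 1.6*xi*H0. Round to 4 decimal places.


xi = slope / sqrt(H0/L0)
H0/L0 = 3.92/284.5 = 0.013779
sqrt(0.013779) = 0.117382
xi = 0.11 / 0.117382 = 0.937110
R = 1.6 * xi * H0 = 1.6 * 0.937110 * 3.92
R = 5.8776 m

5.8776


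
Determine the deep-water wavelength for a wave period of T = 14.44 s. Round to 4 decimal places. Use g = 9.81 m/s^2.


L0 = g * T^2 / (2 * pi)
L0 = 9.81 * 14.44^2 / (2 * pi)
L0 = 9.81 * 208.5136 / 6.28319
L0 = 2045.5184 / 6.28319
L0 = 325.5544 m

325.5544


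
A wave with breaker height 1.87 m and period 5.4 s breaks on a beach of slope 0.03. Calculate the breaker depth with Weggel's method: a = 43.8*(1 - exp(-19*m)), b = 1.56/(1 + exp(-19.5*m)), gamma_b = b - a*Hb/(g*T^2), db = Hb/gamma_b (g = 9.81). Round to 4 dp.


a = 43.8 * (1 - exp(-19 * m))
exp(-19 * 0.03) = exp(-0.5700) = 0.565525
a = 43.8 * (1 - 0.565525) = 19.029986
b = 1.56 / (1 + exp(-19.5 * m))
exp(-19.5 * 0.03) = exp(-0.5850) = 0.557106
b = 1.56 / (1 + 0.557106) = 1.001859
Hb / (g * T^2) = 1.87 / (9.81 * 5.4^2) = 1.87 / 286.0596 = 0.00653710
gamma_b = b - a * Hb/(g*T^2) = 1.001859 - 19.029986 * 0.00653710 = 0.877458
db = Hb / gamma_b = 1.87 / 0.877458
db = 2.1312 m

2.1312


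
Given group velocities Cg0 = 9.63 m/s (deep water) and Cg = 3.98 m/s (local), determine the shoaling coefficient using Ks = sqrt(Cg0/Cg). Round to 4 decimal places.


Ks = sqrt(Cg0 / Cg)
Ks = sqrt(9.63 / 3.98)
Ks = sqrt(2.4196)
Ks = 1.5555

1.5555


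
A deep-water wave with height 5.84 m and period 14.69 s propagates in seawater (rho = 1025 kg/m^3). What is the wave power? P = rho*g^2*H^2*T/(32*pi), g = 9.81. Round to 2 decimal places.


P = rho * g^2 * H^2 * T / (32 * pi)
P = 1025 * 9.81^2 * 5.84^2 * 14.69 / (32 * pi)
P = 1025 * 96.2361 * 34.1056 * 14.69 / 100.53096
P = 491597.33 W/m

491597.33


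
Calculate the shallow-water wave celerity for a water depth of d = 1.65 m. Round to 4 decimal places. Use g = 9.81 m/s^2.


Using the shallow-water approximation:
C = sqrt(g * d) = sqrt(9.81 * 1.65)
C = sqrt(16.1865)
C = 4.0232 m/s

4.0232


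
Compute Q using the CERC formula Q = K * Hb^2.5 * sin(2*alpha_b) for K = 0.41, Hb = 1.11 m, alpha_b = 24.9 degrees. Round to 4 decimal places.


Q = K * Hb^2.5 * sin(2 * alpha_b)
Hb^2.5 = 1.11^2.5 = 1.298098
sin(2 * 24.9) = sin(49.8) = 0.763796
Q = 0.41 * 1.298098 * 0.763796
Q = 0.4065 m^3/s

0.4065
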